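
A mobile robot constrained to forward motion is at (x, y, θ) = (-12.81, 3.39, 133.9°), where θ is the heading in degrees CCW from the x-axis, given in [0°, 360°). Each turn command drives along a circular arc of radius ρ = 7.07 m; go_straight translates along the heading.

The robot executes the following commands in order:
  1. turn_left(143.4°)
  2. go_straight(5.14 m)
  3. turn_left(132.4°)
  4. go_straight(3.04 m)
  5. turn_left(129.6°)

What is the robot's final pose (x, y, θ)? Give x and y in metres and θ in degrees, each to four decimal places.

set_pose: (x, y, θ) = (-12.8100, 3.3900, 133.9000°), ρ = 7.07
turn_left(143.4°): centre at ρ to the left, rotate +143.4° → (-24.9170, -2.4107, 277.3000°)
go_straight(5.14): x += 5.14·cos θ, y += 5.14·sin θ → (-24.2639, -7.5090, 277.3000°)
turn_left(132.4°): centre at ρ to the left, rotate +132.4° → (-11.8591, -11.1835, 409.7000° ≡ 49.7000°)
go_straight(3.04): x += 3.04·cos θ, y += 3.04·sin θ → (-9.8929, -8.8650, 49.7000°)
turn_left(129.6°): centre at ρ to the left, rotate +129.6° → (-15.1986, 2.7773, 179.3000°)

(-15.1986, 2.7773, 179.3000°)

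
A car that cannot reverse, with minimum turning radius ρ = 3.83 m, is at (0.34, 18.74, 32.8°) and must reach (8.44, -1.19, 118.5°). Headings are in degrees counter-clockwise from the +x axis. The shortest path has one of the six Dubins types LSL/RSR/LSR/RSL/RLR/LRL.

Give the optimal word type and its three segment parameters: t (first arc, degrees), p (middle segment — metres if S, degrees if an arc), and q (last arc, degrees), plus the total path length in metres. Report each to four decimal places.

Let ψ = atan2(Δy, Δx) = atan2(-19.93, 8.10) = -67.8821° be the start→goal bearing.
Normalize: d = |goal − start| / ρ = 21.513133/3.83 = 5.617006, α = (θ_start − ψ) mod 360° = 100.6821° = 1.757234 rad, β = (θ_goal − ψ) mod 360° = 186.3821° = 3.252981 rad.
Common terms: sin α = 0.982671, cos α = -0.185359, sin β = -0.111158, cos β = -0.993803, cos(α−β) = 0.074979, d² = 31.550757. Work in radians in the unit-radius frame; every candidate has L = ρ·(t + p + q).
LSL: p² = 2 + d² − 2cos(α−β) + 2d(sin α − sin β) = 45.688885; p = √p² = 6.759355; φ = atan2(cos β − cos α, d + sin α − sin β) = -0.119891 rad; t = (φ − α) mod 2π = 4.406061 rad, q = (β − φ) mod 2π = 3.372871 rad → L = 3.83·(4.406061 + 6.759355 + 3.372871) = 3.83·14.538288 = 55.681643 m
RSR: p² = 2 + d² − 2cos(α−β) + 2d(sin β − sin α) = 21.112714; p = √p² = 4.594857; φ = atan2(cos α − cos β, d − sin α + sin β) = 0.176866 rad; t = (α − φ) mod 2π = 1.580368 rad, q = (φ − β) mod 2π = 3.207071 rad → L = 3.83·(1.580368 + 4.594857 + 3.207071) = 3.83·9.382295 = 35.934192 m
LSR: p² = d² − 2 + 2cos(α−β) + 2d(sin α + sin β) = 39.491301; p = √p² = 6.284210; φ = atan2(−cos α − cos β, d + sin α + sin β) − atan2(−2, p) = 0.487891 rad; t = (φ − α) mod 2π = 5.013842 rad, q = (φ − β) mod 2π = 3.518095 rad → L = 3.83·(5.013842 + 6.284210 + 3.518095) = 3.83·14.816148 = 56.745846 m
RSL: p² = d² − 2 + 2cos(α−β) − 2d(sin α + sin β) = 19.910128; p = √p² = 4.462077; φ = atan2(cos α + cos β, d − sin α − sin β) − atan2(2, p) = -0.664922 rad; t = (α − φ) mod 2π = 2.422156 rad, q = (β − φ) mod 2π = 3.917903 rad → L = 3.83·(2.422156 + 4.462077 + 3.917903) = 3.83·10.802135 = 41.372178 m
RLR: c = (6 − d² + 2cos(α−β) + 2d(sin α − sin β))/8 = -1.639089, |c| > 1 → infeasible
LRL: c = (6 − d² + 2cos(α−β) − 2d(sin α − sin β))/8 = -4.711111, |c| > 1 → infeasible
Shortest: RSR with L = 35.934192 m ≈ 35.9342 m
Convert RSR to answer units (arcs ×180/π): t = 1.580368·180/π = 90.5484°, p = ρ·p = 3.83·4.594857 = 17.5983 m, q = 3.207071·180/π = 183.7516°, L = 35.9342 m.

RSR: t = 90.5484°, p = 17.5983 m, q = 183.7516°, L = 35.9342 m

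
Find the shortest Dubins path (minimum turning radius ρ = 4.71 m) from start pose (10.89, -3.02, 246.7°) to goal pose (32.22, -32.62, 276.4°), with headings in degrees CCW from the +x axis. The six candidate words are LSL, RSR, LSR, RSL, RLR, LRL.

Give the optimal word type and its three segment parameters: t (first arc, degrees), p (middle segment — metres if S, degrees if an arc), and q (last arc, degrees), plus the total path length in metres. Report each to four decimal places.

Let ψ = atan2(Δy, Δx) = atan2(-29.60, 21.33) = -54.2232° be the start→goal bearing.
Normalize: d = |goal − start| / ρ = 36.484639/4.71 = 7.746208, α = (θ_start − ψ) mod 360° = 300.9232° = 5.252100 rad, β = (θ_goal − ψ) mod 360° = 330.6232° = 5.770463 rad.
Common terms: sin α = -0.857857, cos α = 0.513888, sin β = -0.490551, cos β = 0.871412, cos(α−β) = 0.868632, d² = 60.003737. Work in radians in the unit-radius frame; every candidate has L = ρ·(t + p + q).
LSL: p² = 2 + d² − 2cos(α−β) + 2d(sin α − sin β) = 54.576020; p = √p² = 7.387558; φ = atan2(cos β − cos α, d + sin α − sin β) = 0.048414 rad; t = (φ − α) mod 2π = 1.079499 rad, q = (β − φ) mod 2π = 5.722049 rad → L = 4.71·(1.079499 + 7.387558 + 5.722049) = 4.71·14.189107 = 66.830692 m
RSR: p² = 2 + d² − 2cos(α−β) + 2d(sin β − sin α) = 65.956928; p = √p² = 8.121387; φ = atan2(cos α − cos β, d − sin α + sin β) = -0.044037 rad; t = (α − φ) mod 2π = 5.296137 rad, q = (φ − β) mod 2π = 0.468686 rad → L = 4.71·(5.296137 + 8.121387 + 0.468686) = 4.71·13.886210 = 65.404047 m
LSR: p² = d² − 2 + 2cos(α−β) + 2d(sin α + sin β) = 38.850895; p = √p² = 6.233049; φ = atan2(−cos α − cos β, d + sin α + sin β) − atan2(−2, p) = 0.097256 rad; t = (φ − α) mod 2π = 1.128341 rad, q = (φ − β) mod 2π = 0.609979 rad → L = 4.71·(1.128341 + 6.233049 + 0.609979) = 4.71·7.971369 = 37.545147 m
RSL: p² = d² − 2 + 2cos(α−β) − 2d(sin α + sin β) = 80.631105; p = √p² = 8.979482; φ = atan2(cos α + cos β, d − sin α − sin β) − atan2(2, p) = -0.067994 rad; t = (α − φ) mod 2π = 5.320094 rad, q = (β − φ) mod 2π = 5.838457 rad → L = 4.71·(5.320094 + 8.979482 + 5.838457) = 4.71·20.138033 = 94.850135 m
RLR: c = (6 − d² + 2cos(α−β) + 2d(sin α − sin β))/8 = -7.244616, |c| > 1 → infeasible
LRL: c = (6 − d² + 2cos(α−β) − 2d(sin α − sin β))/8 = -5.822003, |c| > 1 → infeasible
Shortest: LSR with L = 37.545147 m ≈ 37.5451 m
Convert LSR to answer units (arcs ×180/π): t = 1.128341·180/π = 64.6492°, p = ρ·p = 4.71·6.233049 = 29.3577 m, q = 0.609979·180/π = 34.9492°, L = 37.5451 m.

LSR: t = 64.6492°, p = 29.3577 m, q = 34.9492°, L = 37.5451 m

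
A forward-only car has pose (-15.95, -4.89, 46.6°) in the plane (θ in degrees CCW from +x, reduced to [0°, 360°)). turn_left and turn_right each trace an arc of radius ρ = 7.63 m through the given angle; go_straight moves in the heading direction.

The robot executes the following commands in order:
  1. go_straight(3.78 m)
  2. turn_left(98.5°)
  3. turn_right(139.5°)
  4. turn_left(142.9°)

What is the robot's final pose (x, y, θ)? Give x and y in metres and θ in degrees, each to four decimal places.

(-7.6681, 37.3073, 148.5000°)

set_pose: (x, y, θ) = (-15.9500, -4.8900, 46.6000°), ρ = 7.63
go_straight(3.78): x += 3.78·cos θ, y += 3.78·sin θ → (-13.3528, -2.1435, 46.6000°)
turn_left(98.5°): centre at ρ to the left, rotate +98.5° → (-14.5311, 9.3567, 145.1000°)
turn_right(139.5°): centre at ρ to the right, rotate −139.5° → (-10.9102, 23.2080, 5.6000°)
turn_left(142.9°): centre at ρ to the left, rotate +142.9° → (-7.6681, 37.3073, 148.5000°)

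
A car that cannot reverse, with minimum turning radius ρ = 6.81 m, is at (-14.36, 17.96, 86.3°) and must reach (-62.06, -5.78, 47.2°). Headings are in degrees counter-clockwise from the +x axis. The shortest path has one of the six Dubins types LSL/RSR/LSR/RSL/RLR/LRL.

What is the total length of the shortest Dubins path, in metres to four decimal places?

Let ψ = atan2(Δy, Δx) = atan2(-23.74, -47.70) = -153.5407° be the start→goal bearing.
Normalize: d = |goal − start| / ρ = 53.281119/6.81 = 7.823953, α = (θ_start − ψ) mod 360° = 239.8407° = 4.186011 rad, β = (θ_goal − ψ) mod 360° = 200.7407° = 3.503587 rad.
Common terms: sin α = -0.864632, cos α = -0.502405, sin β = -0.354140, cos β = -0.935192, cos(α−β) = 0.776046, d² = 61.214238. Work in radians in the unit-radius frame; every candidate has L = ρ·(t + p + q).
LSL: p² = 2 + d² − 2cos(α−β) + 2d(sin α − sin β) = 53.674010; p = √p² = 7.326255; φ = atan2(cos β − cos α, d + sin α − sin β) = -0.059108 rad; t = (φ − α) mod 2π = 2.038067 rad, q = (β − φ) mod 2π = 3.562695 rad → L = 6.81·(2.038067 + 7.326255 + 3.562695) = 6.81·12.927016 = 88.032982 m
RSR: p² = 2 + d² − 2cos(α−β) + 2d(sin β − sin α) = 69.650280; p = √p² = 8.345674; φ = atan2(cos α − cos β, d − sin α + sin β) = 0.051881 rad; t = (α − φ) mod 2π = 4.134130 rad, q = (φ − β) mod 2π = 2.831479 rad → L = 6.81·(4.134130 + 8.345674 + 2.831479) = 6.81·15.311283 = 104.269840 m
LSR: p² = d² − 2 + 2cos(α−β) + 2d(sin α + sin β) = 41.695095; p = √p² = 6.457174; φ = atan2(−cos α − cos β, d + sin α + sin β) − atan2(−2, p) = 0.514667 rad; t = (φ − α) mod 2π = 2.611841 rad, q = (φ − β) mod 2π = 3.294265 rad → L = 6.81·(2.611841 + 6.457174 + 3.294265) = 6.81·12.363281 = 84.193940 m
RSL: p² = d² − 2 + 2cos(α−β) − 2d(sin α + sin β) = 79.837566; p = √p² = 8.935187; φ = atan2(cos α + cos β, d − sin α − sin β) − atan2(2, p) = -0.377863 rad; t = (α − φ) mod 2π = 4.563874 rad, q = (β − φ) mod 2π = 3.881450 rad → L = 6.81·(4.563874 + 8.935187 + 3.881450) = 6.81·17.380512 = 118.361284 m
RLR: c = (6 − d² + 2cos(α−β) + 2d(sin α − sin β))/8 = -7.706285, |c| > 1 → infeasible
LRL: c = (6 − d² + 2cos(α−β) − 2d(sin α − sin β))/8 = -5.709251, |c| > 1 → infeasible
Shortest: LSR with L = 84.193940 m ≈ 84.1939 m

84.1939 m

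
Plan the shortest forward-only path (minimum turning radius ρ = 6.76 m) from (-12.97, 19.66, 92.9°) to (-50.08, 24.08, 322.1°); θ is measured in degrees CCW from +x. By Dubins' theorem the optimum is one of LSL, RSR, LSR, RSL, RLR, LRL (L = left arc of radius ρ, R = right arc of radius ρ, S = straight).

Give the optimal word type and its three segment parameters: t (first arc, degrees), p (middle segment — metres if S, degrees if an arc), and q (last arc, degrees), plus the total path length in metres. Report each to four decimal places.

LSL: t = 66.0302°, p = 28.0837 m, q = 163.1698°, L = 55.1257 m

Let ψ = atan2(Δy, Δx) = atan2(4.42, -37.11) = 173.2078° be the start→goal bearing.
Normalize: d = |goal − start| / ρ = 37.372296/6.76 = 5.528446, α = (θ_start − ψ) mod 360° = 279.6922° = 4.881550 rad, β = (θ_goal − ψ) mod 360° = 148.8922° = 2.598660 rad.
Common terms: sin α = -0.985726, cos α = 0.168356, sin β = 0.516649, cos β = -0.856197, cos(α−β) = -0.653421, d² = 30.563717. Work in radians in the unit-radius frame; every candidate has L = ρ·(t + p + q).
LSL: p² = 2 + d² − 2cos(α−β) + 2d(sin α − sin β) = 17.258952; p = √p² = 4.154390; φ = atan2(cos β − cos α, d + sin α − sin β) = -0.249190 rad; t = (φ − α) mod 2π = 1.152445 rad, q = (β − φ) mod 2π = 2.847850 rad → L = 6.76·(1.152445 + 4.154390 + 2.847850) = 6.76·8.154684 = 55.125665 m
RSR: p² = 2 + d² − 2cos(α−β) + 2d(sin β − sin α) = 50.482163; p = √p² = 7.105080; φ = atan2(cos α − cos β, d − sin α + sin β) = 0.144705 rad; t = (α − φ) mod 2π = 4.736846 rad, q = (φ − β) mod 2π = 3.829230 rad → L = 6.76·(4.736846 + 7.105080 + 3.829230) = 6.76·15.671156 = 105.937015 m
LSR: p² = d² − 2 + 2cos(α−β) + 2d(sin α + sin β) = 22.070342; p = √p² = 4.697908; φ = atan2(−cos α − cos β, d + sin α + sin β) − atan2(−2, p) = 0.537607 rad; t = (φ − α) mod 2π = 1.939242 rad, q = (φ − β) mod 2π = 4.222133 rad → L = 6.76·(1.939242 + 4.697908 + 4.222133) = 6.76·10.859283 = 73.408751 m
RSL: p² = d² − 2 + 2cos(α−β) − 2d(sin α + sin β) = 32.443409; p = √p² = 5.695912; φ = atan2(cos α + cos β, d − sin α − sin β) − atan2(2, p) = -0.451869 rad; t = (α − φ) mod 2π = 5.333419 rad, q = (β − φ) mod 2π = 3.050529 rad → L = 6.76·(5.333419 + 5.695912 + 3.050529) = 6.76·14.079860 = 95.179851 m
RLR: c = (6 − d² + 2cos(α−β) + 2d(sin α − sin β))/8 = -5.310270, |c| > 1 → infeasible
LRL: c = (6 − d² + 2cos(α−β) − 2d(sin α − sin β))/8 = -1.157369, |c| > 1 → infeasible
Shortest: LSL with L = 55.125665 m ≈ 55.1257 m
Convert LSL to answer units (arcs ×180/π): t = 1.152445·180/π = 66.0302°, p = ρ·p = 6.76·4.154390 = 28.0837 m, q = 2.847850·180/π = 163.1698°, L = 55.1257 m.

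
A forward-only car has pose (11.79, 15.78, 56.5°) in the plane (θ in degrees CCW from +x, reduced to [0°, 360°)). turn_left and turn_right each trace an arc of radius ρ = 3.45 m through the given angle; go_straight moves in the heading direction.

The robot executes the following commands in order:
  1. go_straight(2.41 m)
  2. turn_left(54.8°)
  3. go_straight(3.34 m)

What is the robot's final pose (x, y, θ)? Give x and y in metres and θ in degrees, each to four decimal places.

(12.2443, 24.0589, 111.3000°)

set_pose: (x, y, θ) = (11.7900, 15.7800, 56.5000°), ρ = 3.45
go_straight(2.41): x += 2.41·cos θ, y += 2.41·sin θ → (13.1202, 17.7897, 56.5000°)
turn_left(54.8°): centre at ρ to the left, rotate +54.8° → (13.4576, 20.9471, 111.3000°)
go_straight(3.34): x += 3.34·cos θ, y += 3.34·sin θ → (12.2443, 24.0589, 111.3000°)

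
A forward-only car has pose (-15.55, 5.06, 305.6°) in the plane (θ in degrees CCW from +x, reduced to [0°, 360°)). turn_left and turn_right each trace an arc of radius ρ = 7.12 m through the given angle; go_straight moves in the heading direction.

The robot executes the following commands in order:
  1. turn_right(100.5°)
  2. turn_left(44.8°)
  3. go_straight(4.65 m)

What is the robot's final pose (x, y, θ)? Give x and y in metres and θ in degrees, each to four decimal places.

set_pose: (x, y, θ) = (-15.5500, 5.0600, 305.6000°), ρ = 7.12
turn_right(100.5°): centre at ρ to the right, rotate −100.5° → (-18.3190, -5.5324, 205.1000°)
turn_left(44.8°): centre at ρ to the left, rotate +44.8° → (-21.9850, -9.5332, 249.9000°)
go_straight(4.65): x += 4.65·cos θ, y += 4.65·sin θ → (-23.5830, -13.8999, 249.9000°)

(-23.5830, -13.8999, 249.9000°)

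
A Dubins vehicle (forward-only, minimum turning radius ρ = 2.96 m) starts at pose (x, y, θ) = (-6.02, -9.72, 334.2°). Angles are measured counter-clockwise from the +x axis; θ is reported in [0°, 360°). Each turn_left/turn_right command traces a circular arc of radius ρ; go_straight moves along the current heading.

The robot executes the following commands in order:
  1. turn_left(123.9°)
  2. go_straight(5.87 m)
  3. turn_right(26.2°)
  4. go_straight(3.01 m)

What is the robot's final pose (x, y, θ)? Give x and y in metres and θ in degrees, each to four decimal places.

set_pose: (x, y, θ) = (-6.0200, -9.7200, 334.2000°), ρ = 2.96
turn_left(123.9°): centre at ρ to the left, rotate +123.9° → (-1.8012, -6.6380, 458.1000° ≡ 98.1000°)
go_straight(5.87): x += 5.87·cos θ, y += 5.87·sin θ → (-2.6283, -0.8265, 98.1000°)
turn_right(26.2°): centre at ρ to the right, rotate −26.2° → (-2.5114, 0.5101, 71.9000°)
go_straight(3.01): x += 3.01·cos θ, y += 3.01·sin θ → (-1.5763, 3.3712, 71.9000°)

(-1.5763, 3.3712, 71.9000°)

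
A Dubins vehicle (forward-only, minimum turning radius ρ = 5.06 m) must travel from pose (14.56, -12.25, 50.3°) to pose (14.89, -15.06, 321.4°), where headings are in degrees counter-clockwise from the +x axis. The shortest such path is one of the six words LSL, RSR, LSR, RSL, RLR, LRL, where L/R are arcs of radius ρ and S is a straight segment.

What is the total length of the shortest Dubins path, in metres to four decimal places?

Let ψ = atan2(Δy, Δx) = atan2(-2.81, 0.33) = -83.3020° be the start→goal bearing.
Normalize: d = |goal − start| / ρ = 2.829311/5.06 = 0.559152, α = (θ_start − ψ) mod 360° = 133.6020° = 2.331795 rad, β = (θ_goal − ψ) mod 360° = 44.7020° = 0.780197 rad.
Common terms: sin α = 0.724148, cos α = -0.689645, sin β = 0.703419, cos β = 0.710775, cos(α−β) = 0.019197, d² = 0.312651. Work in radians in the unit-radius frame; every candidate has L = ρ·(t + p + q).
LSL: p² = 2 + d² − 2cos(α−β) + 2d(sin α − sin β) = 2.297437; p = √p² = 1.515730; φ = atan2(cos β − cos α, d + sin α − sin β) = 1.178214 rad; t = (φ − α) mod 2π = 5.129605 rad, q = (β − φ) mod 2π = 5.885168 rad → L = 5.06·(5.129605 + 1.515730 + 5.885168) = 5.06·12.530503 = 63.404344 m
RSR: p² = 2 + d² − 2cos(α−β) + 2d(sin β − sin α) = 2.251076; p = √p² = 1.500359; φ = atan2(cos α − cos β, d − sin α + sin β) = -1.203746 rad; t = (α − φ) mod 2π = 3.535541 rad, q = (φ − β) mod 2π = 4.299242 rad → L = 5.06·(3.535541 + 1.500359 + 4.299242) = 5.06·9.335142 = 47.235816 m
LSR: p² = d² − 2 + 2cos(α−β) + 2d(sin α + sin β) = -0.052499 < 0 → infeasible
RSL: p² = d² − 2 + 2cos(α−β) − 2d(sin α + sin β) = -3.245409 < 0 → infeasible
RLR: c = (6 − d² + 2cos(α−β) + 2d(sin α − sin β))/8 = 0.718616; p = 2π − arccos c = 5.514198 rad; φ = atan2(cos α − cos β, d − sin α + sin β) = -1.203746 rad; t = (α − φ + p/2) mod 2π = 0.009455 rad, q = (α − β − t + p) mod 2π = 0.773156 rad → L = 5.06·(0.009455 + 5.514198 + 0.773156) = 5.06·6.296809 = 31.861854 m
LRL: c = (6 − d² + 2cos(α−β) − 2d(sin α − sin β))/8 = 0.712820; p = 2π − arccos c = 5.505900 rad; φ = atan2(cos β − cos α, d + sin α − sin β) = 1.178214 rad; t = (φ − α + p/2) mod 2π = 1.599370 rad, q = (β − α − t + p) mod 2π = 2.354933 rad → L = 5.06·(1.599370 + 5.505900 + 2.354933) = 5.06·9.460203 = 47.868627 m
Shortest: RLR with L = 31.861854 m ≈ 31.8619 m

31.8619 m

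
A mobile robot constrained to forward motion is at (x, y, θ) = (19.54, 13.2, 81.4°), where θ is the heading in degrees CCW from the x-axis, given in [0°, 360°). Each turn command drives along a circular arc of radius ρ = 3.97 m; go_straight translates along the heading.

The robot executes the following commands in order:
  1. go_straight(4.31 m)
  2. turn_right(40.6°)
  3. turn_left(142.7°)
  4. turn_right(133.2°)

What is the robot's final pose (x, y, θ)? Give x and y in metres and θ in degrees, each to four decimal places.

set_pose: (x, y, θ) = (19.5400, 13.2000, 81.4000°), ρ = 3.97
go_straight(4.31): x += 4.31·cos θ, y += 4.31·sin θ → (20.1845, 17.4615, 81.4000°)
turn_right(40.6°): centre at ρ to the right, rotate −40.6° → (21.5158, 19.8732, 40.8000°)
turn_left(142.7°): centre at ρ to the left, rotate +142.7° → (18.6793, 26.8410, 183.5000°)
turn_right(133.2°): centre at ρ to the right, rotate −133.2° → (15.3825, 33.3395, 50.3000°)

(15.3825, 33.3395, 50.3000°)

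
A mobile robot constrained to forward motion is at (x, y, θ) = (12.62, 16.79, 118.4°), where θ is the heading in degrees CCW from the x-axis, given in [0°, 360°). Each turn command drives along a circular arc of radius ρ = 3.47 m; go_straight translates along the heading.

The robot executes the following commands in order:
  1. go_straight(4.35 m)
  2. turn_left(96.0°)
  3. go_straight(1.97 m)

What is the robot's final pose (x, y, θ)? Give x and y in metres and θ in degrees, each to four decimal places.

set_pose: (x, y, θ) = (12.6200, 16.7900, 118.4000°), ρ = 3.47
go_straight(4.35): x += 4.35·cos θ, y += 4.35·sin θ → (10.5510, 20.6165, 118.4000°)
turn_left(96.0°): centre at ρ to the left, rotate +96.0° → (5.5382, 21.8292, 214.4000°)
go_straight(1.97): x += 1.97·cos θ, y += 1.97·sin θ → (3.9127, 20.7162, 214.4000°)

(3.9127, 20.7162, 214.4000°)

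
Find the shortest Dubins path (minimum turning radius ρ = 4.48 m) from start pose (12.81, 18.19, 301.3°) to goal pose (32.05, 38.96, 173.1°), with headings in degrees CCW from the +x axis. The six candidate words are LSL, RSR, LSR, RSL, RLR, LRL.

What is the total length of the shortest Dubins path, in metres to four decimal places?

Let ψ = atan2(Δy, Δx) = atan2(20.77, 19.24) = 47.1899° be the start→goal bearing.
Normalize: d = |goal − start| / ρ = 28.312020/4.48 = 6.319647, α = (θ_start − ψ) mod 360° = 254.1101° = 4.435057 rad, β = (θ_goal − ψ) mod 360° = 125.9101° = 2.197545 rad.
Common terms: sin α = -0.961789, cos α = -0.273790, sin β = 0.809939, cos β = -0.586514, cos(α−β) = -0.618408, d² = 39.937943. Work in radians in the unit-radius frame; every candidate has L = ρ·(t + p + q).
LSL: p² = 2 + d² − 2cos(α−β) + 2d(sin α − sin β) = 20.781366; p = √p² = 4.558658; φ = atan2(cos β − cos α, d + sin α − sin β) = -0.068654 rad; t = (φ − α) mod 2π = 1.779474 rad, q = (β − φ) mod 2π = 2.266199 rad → L = 4.48·(1.779474 + 4.558658 + 2.266199) = 4.48·8.604332 = 38.547405 m
RSR: p² = 2 + d² − 2cos(α−β) + 2d(sin β − sin α) = 65.568154; p = √p² = 8.097417; φ = atan2(cos α − cos β, d − sin α + sin β) = 0.038630 rad; t = (α − φ) mod 2π = 4.396427 rad, q = (φ − β) mod 2π = 4.124270 rad → L = 4.48·(4.396427 + 8.097417 + 4.124270) = 4.48·16.618114 = 74.449150 m
LSR: p² = d² − 2 + 2cos(α−β) + 2d(sin α + sin β) = 34.781842; p = √p² = 5.897613; φ = atan2(−cos α − cos β, d + sin α + sin β) − atan2(−2, p) = 0.465539 rad; t = (φ − α) mod 2π = 2.313667 rad, q = (φ − β) mod 2π = 4.551179 rad → L = 4.48·(2.313667 + 5.897613 + 4.551179) = 4.48·12.762460 = 57.175819 m
RSL: p² = d² − 2 + 2cos(α−β) − 2d(sin α + sin β) = 38.620411; p = √p² = 6.214532; φ = atan2(cos α + cos β, d − sin α − sin β) − atan2(2, p) = -0.443521 rad; t = (α − φ) mod 2π = 4.878578 rad, q = (β − φ) mod 2π = 2.641066 rad → L = 4.48·(4.878578 + 6.214532 + 2.641066) = 4.48·13.734177 = 61.529113 m
RLR: c = (6 − d² + 2cos(α−β) + 2d(sin α − sin β))/8 = -7.196019, |c| > 1 → infeasible
LRL: c = (6 − d² + 2cos(α−β) − 2d(sin α − sin β))/8 = -1.597671, |c| > 1 → infeasible
Shortest: LSL with L = 38.547405 m ≈ 38.5474 m

38.5474 m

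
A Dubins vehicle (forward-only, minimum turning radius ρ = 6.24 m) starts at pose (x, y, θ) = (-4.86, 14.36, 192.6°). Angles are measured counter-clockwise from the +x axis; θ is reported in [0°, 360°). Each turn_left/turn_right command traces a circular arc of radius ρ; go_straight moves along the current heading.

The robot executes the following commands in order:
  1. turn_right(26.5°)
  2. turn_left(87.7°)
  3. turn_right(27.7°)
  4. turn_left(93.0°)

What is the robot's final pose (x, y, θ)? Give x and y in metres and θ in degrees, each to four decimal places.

set_pose: (x, y, θ) = (-4.8600, 14.3600, 192.6000°), ρ = 6.24
turn_right(26.5°): centre at ρ to the right, rotate −26.5° → (-7.7202, 14.3924, 166.1000°)
turn_left(87.7°): centre at ρ to the left, rotate +87.7° → (-15.2115, 10.0761, 253.8000°)
turn_right(27.7°): centre at ρ to the right, rotate −27.7° → (-16.7075, 7.4902, 226.1000°)
turn_left(93.0°): centre at ρ to the left, rotate +93.0° → (-16.2968, -1.5532, 319.1000°)

(-16.2968, -1.5532, 319.1000°)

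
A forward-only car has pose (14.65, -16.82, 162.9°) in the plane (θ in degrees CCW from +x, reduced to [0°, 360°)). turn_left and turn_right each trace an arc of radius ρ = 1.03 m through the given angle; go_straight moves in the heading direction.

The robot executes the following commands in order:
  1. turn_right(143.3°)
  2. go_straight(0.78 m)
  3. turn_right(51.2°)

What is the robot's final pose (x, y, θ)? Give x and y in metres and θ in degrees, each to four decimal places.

(16.2274, -14.6966, 328.4000°)

set_pose: (x, y, θ) = (14.6500, -16.8200, 162.9000°), ρ = 1.03
turn_right(143.3°): centre at ρ to the right, rotate −143.3° → (14.6073, -14.8652, 19.6000°)
go_straight(0.78): x += 0.78·cos θ, y += 0.78·sin θ → (15.3422, -14.6036, 19.6000°)
turn_right(51.2°): centre at ρ to the right, rotate −51.2° → (16.2274, -14.6966, -31.6000° ≡ 328.4000°)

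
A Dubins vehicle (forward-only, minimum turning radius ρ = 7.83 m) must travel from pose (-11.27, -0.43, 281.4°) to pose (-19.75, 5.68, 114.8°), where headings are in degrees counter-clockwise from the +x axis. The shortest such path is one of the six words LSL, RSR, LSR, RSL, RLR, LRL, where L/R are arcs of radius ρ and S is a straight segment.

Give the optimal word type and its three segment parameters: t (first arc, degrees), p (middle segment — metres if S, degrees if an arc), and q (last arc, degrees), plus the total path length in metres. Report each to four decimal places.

Let ψ = atan2(Δy, Δx) = atan2(6.11, -8.48) = 144.2265° be the start→goal bearing.
Normalize: d = |goal − start| / ρ = 10.451914/7.83 = 1.334855, α = (θ_start − ψ) mod 360° = 137.1735° = 2.394129 rad, β = (θ_goal − ψ) mod 360° = 330.5735° = 5.769595 rad.
Common terms: sin α = 0.679781, cos α = -0.733415, sin β = -0.491307, cos β = 0.870986, cos(α−β) = -0.972776, d² = 1.781838. Work in radians in the unit-radius frame; every candidate has L = ρ·(t + p + q).
LSL: p² = 2 + d² − 2cos(α−β) + 2d(sin α − sin β) = 8.853855; p = √p² = 2.975543; φ = atan2(cos β − cos α, d + sin α − sin β) = 0.569482 rad; t = (φ − α) mod 2π = 4.458539 rad, q = (β − φ) mod 2π = 5.200113 rad → L = 7.83·(4.458539 + 2.975543 + 5.200113) = 7.83·12.634195 = 98.925746 m
RSR: p² = 2 + d² − 2cos(α−β) + 2d(sin β − sin α) = 2.600923; p = √p² = 1.612738; φ = atan2(cos α − cos β, d − sin α + sin β) = -1.469075 rad; t = (α − φ) mod 2π = 3.863204 rad, q = (φ − β) mod 2π = 5.327700 rad → L = 7.83·(3.863204 + 1.612738 + 5.327700) = 7.83·10.803642 = 84.592515 m
LSR: p² = d² − 2 + 2cos(α−β) + 2d(sin α + sin β) = -1.660544 < 0 → infeasible
RSL: p² = d² − 2 + 2cos(α−β) − 2d(sin α + sin β) = -2.666885 < 0 → infeasible
RLR: c = (6 − d² + 2cos(α−β) + 2d(sin α − sin β))/8 = 0.674885; p = 2π − arccos c = 5.453197 rad; φ = atan2(cos α − cos β, d − sin α + sin β) = -1.469075 rad; t = (α − φ + p/2) mod 2π = 0.306617 rad, q = (α − β − t + p) mod 2π = 1.771113 rad → L = 7.83·(0.306617 + 5.453197 + 1.771113) = 7.83·7.530928 = 58.967164 m
LRL: c = (6 − d² + 2cos(α−β) − 2d(sin α − sin β))/8 = -0.106732; p = 2π − arccos c = 4.605453 rad; φ = atan2(cos β − cos α, d + sin α − sin β) = 0.569482 rad; t = (φ − α + p/2) mod 2π = 0.478081 rad, q = (β − α − t + p) mod 2π = 1.219654 rad → L = 7.83·(0.478081 + 4.605453 + 1.219654) = 7.83·6.303188 = 49.353964 m
Shortest: LRL with L = 49.353964 m ≈ 49.3540 m
Convert LRL to answer units (arcs ×180/π): t = 0.478081·180/π = 27.3920°, p = 4.605453·180/π = 263.8730°, q = 1.219654·180/π = 69.8810°, L = 49.3540 m.

LRL: t = 27.3920°, p = 263.8730°, q = 69.8810°, L = 49.3540 m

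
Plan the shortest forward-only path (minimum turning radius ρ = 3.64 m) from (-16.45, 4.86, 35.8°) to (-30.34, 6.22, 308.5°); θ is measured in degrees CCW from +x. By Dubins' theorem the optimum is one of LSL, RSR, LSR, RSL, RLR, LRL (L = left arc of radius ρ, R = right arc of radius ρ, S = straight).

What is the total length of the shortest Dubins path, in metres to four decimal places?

Let ψ = atan2(Δy, Δx) = atan2(1.36, -13.89) = 174.4079° be the start→goal bearing.
Normalize: d = |goal − start| / ρ = 13.956421/3.64 = 3.834182, α = (θ_start − ψ) mod 360° = 221.3921° = 3.864022 rad, β = (θ_goal − ψ) mod 360° = 134.0921° = 2.340349 rad.
Common terms: sin α = -0.661209, cos α = -0.750202, sin β = 0.718222, cos β = -0.695814, cos(α−β) = 0.047106, d² = 14.700949. Work in radians in the unit-radius frame; every candidate has L = ρ·(t + p + q).
LSL: p² = 2 + d² − 2cos(α−β) + 2d(sin α − sin β) = 6.028761; p = √p² = 2.455353; φ = atan2(cos β − cos α, d + sin α − sin β) = 0.022152 rad; t = (φ − α) mod 2π = 2.441316 rad, q = (β − φ) mod 2π = 2.318197 rad → L = 3.64·(2.441316 + 2.455353 + 2.318197) = 3.64·7.214866 = 26.262113 m
RSR: p² = 2 + d² − 2cos(α−β) + 2d(sin β − sin α) = 27.184713; p = √p² = 5.213896; φ = atan2(cos α − cos β, d − sin α + sin β) = -0.010431 rad; t = (α − φ) mod 2π = 3.874453 rad, q = (φ − β) mod 2π = 3.932405 rad → L = 3.64·(3.874453 + 5.213896 + 3.932405) = 3.64·13.020754 = 47.395544 m
LSR: p² = d² − 2 + 2cos(α−β) + 2d(sin α + sin β) = 13.232359; p = √p² = 3.637631; φ = atan2(−cos α − cos β, d + sin α + sin β) − atan2(−2, p) = 0.858493 rad; t = (φ − α) mod 2π = 3.277657 rad, q = (φ − β) mod 2π = 4.801330 rad → L = 3.64·(3.277657 + 3.637631 + 4.801330) = 3.64·11.716618 = 42.648489 m
RSL: p² = d² − 2 + 2cos(α−β) − 2d(sin α + sin β) = 12.357965; p = √p² = 3.515390; φ = atan2(cos α + cos β, d − sin α − sin β) − atan2(2, p) = -0.882876 rad; t = (α − φ) mod 2π = 4.746898 rad, q = (β − φ) mod 2π = 3.223226 rad → L = 3.64·(4.746898 + 3.515390 + 3.223226) = 3.64·11.485513 = 41.807269 m
RLR: c = (6 − d² + 2cos(α−β) + 2d(sin α − sin β))/8 = -2.398089, |c| > 1 → infeasible
LRL: c = (6 − d² + 2cos(α−β) − 2d(sin α − sin β))/8 = 0.246405; p = 2π − arccos c = 4.961358 rad; φ = atan2(cos β − cos α, d + sin α − sin β) = 0.022152 rad; t = (φ − α + p/2) mod 2π = 4.921995 rad, q = (β − α − t + p) mod 2π = 4.798876 rad → L = 3.64·(4.921995 + 4.961358 + 4.798876) = 3.64·14.682229 = 53.443313 m
Shortest: LSL with L = 26.262113 m ≈ 26.2621 m

26.2621 m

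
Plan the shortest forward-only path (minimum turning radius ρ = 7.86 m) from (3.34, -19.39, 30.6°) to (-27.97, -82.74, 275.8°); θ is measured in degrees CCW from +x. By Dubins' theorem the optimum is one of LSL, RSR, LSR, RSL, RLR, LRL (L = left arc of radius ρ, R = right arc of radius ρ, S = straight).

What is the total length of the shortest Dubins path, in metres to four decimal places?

Let ψ = atan2(Δy, Δx) = atan2(-63.35, -31.31) = -116.3003° be the start→goal bearing.
Normalize: d = |goal − start| / ρ = 70.664974/7.86 = 8.990455, α = (θ_start − ψ) mod 360° = 146.9003° = 2.563895 rad, β = (θ_goal − ψ) mod 360° = 32.1003° = 0.560257 rad.
Common terms: sin α = 0.546097, cos α = -0.837722, sin β = 0.531404, cos β = 0.847119, cos(α−β) = -0.419452, d² = 80.828277. Work in radians in the unit-radius frame; every candidate has L = ρ·(t + p + q).
LSL: p² = 2 + d² − 2cos(α−β) + 2d(sin α − sin β) = 83.931377; p = √p² = 9.161407; φ = atan2(cos β − cos α, d + sin α − sin β) = 0.184959 rad; t = (φ − α) mod 2π = 3.904250 rad, q = (β − φ) mod 2π = 0.375298 rad → L = 7.86·(3.904250 + 9.161407 + 0.375298) = 7.86·13.440954 = 105.645900 m
RSR: p² = 2 + d² − 2cos(α−β) + 2d(sin β − sin α) = 83.402985; p = √p² = 9.132523; φ = atan2(cos α − cos β, d − sin α + sin β) = -0.185551 rad; t = (α − φ) mod 2π = 2.749446 rad, q = (φ − β) mod 2π = 5.537378 rad → L = 7.86·(2.749446 + 9.132523 + 5.537378) = 7.86·17.419347 = 136.916066 m
LSR: p² = d² − 2 + 2cos(α−β) + 2d(sin α + sin β) = 97.363813; p = √p² = 9.867310; φ = atan2(−cos α − cos β, d + sin α + sin β) − atan2(−2, p) = 0.199047 rad; t = (φ − α) mod 2π = 3.918337 rad, q = (φ − β) mod 2π = 5.921975 rad → L = 7.86·(3.918337 + 9.867310 + 5.921975) = 7.86·19.707623 = 154.901919 m
RSL: p² = d² − 2 + 2cos(α−β) − 2d(sin α + sin β) = 58.614932; p = √p² = 7.656039; φ = atan2(cos α + cos β, d − sin α − sin β) − atan2(2, p) = -0.254334 rad; t = (α − φ) mod 2π = 2.818229 rad, q = (β − φ) mod 2π = 0.814591 rad → L = 7.86·(2.818229 + 7.656039 + 0.814591) = 7.86·11.288858 = 88.730426 m
RLR: c = (6 − d² + 2cos(α−β) + 2d(sin α − sin β))/8 = -9.425373, |c| > 1 → infeasible
LRL: c = (6 − d² + 2cos(α−β) − 2d(sin α − sin β))/8 = -9.491422, |c| > 1 → infeasible
Shortest: RSL with L = 88.730426 m ≈ 88.7304 m

88.7304 m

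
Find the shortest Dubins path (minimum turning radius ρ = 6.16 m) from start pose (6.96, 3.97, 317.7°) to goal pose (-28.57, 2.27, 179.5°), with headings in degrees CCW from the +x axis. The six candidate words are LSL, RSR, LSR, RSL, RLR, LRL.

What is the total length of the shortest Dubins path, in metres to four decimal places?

47.5045 m

Let ψ = atan2(Δy, Δx) = atan2(-1.70, -35.53) = -177.2607° be the start→goal bearing.
Normalize: d = |goal − start| / ρ = 35.570647/6.16 = 5.774456, α = (θ_start − ψ) mod 360° = 134.9607° = 2.355508 rad, β = (θ_goal − ψ) mod 360° = 356.7607° = 6.226648 rad.
Common terms: sin α = 0.707592, cos α = -0.706621, sin β = -0.056507, cos β = 0.998402, cos(α−β) = -0.745476, d² = 33.344338. Work in radians in the unit-radius frame; every candidate has L = ρ·(t + p + q).
LSL: p² = 2 + d² − 2cos(α−β) + 2d(sin α − sin β) = 45.659802; p = √p² = 6.757204; φ = atan2(cos β − cos α, d + sin α − sin β) = 0.255084 rad; t = (φ − α) mod 2π = 4.182761 rad, q = (β − φ) mod 2π = 5.971564 rad → L = 6.16·(4.182761 + 6.757204 + 5.971564) = 6.16·16.911529 = 104.175020 m
RSR: p² = 2 + d² − 2cos(α−β) + 2d(sin β − sin α) = 28.010778; p = √p² = 5.292521; φ = atan2(cos α − cos β, d − sin α + sin β) = -0.328007 rad; t = (α − φ) mod 2π = 2.683515 rad, q = (φ − β) mod 2π = 6.011715 rad → L = 6.16·(2.683515 + 5.292521 + 6.011715) = 6.16·13.987751 = 86.164548 m
LSR: p² = d² − 2 + 2cos(α−β) + 2d(sin α + sin β) = 37.372710; p = √p² = 6.113322; φ = atan2(−cos α − cos β, d + sin α + sin β) − atan2(−2, p) = 0.270801 rad; t = (φ − α) mod 2π = 4.198478 rad, q = (φ − β) mod 2π = 0.327338 rad → L = 6.16·(4.198478 + 6.113322 + 0.327338) = 6.16·10.639138 = 65.537092 m
RSL: p² = d² − 2 + 2cos(α−β) − 2d(sin α + sin β) = 22.334062; p = √p² = 4.725893; φ = atan2(cos α + cos β, d − sin α − sin β) − atan2(2, p) = -0.343456 rad; t = (α − φ) mod 2π = 2.698964 rad, q = (β − φ) mod 2π = 0.286919 rad → L = 6.16·(2.698964 + 4.725893 + 0.286919) = 6.16·7.711775 = 47.504536 m
RLR: c = (6 − d² + 2cos(α−β) + 2d(sin α − sin β))/8 = -2.501347, |c| > 1 → infeasible
LRL: c = (6 − d² + 2cos(α−β) − 2d(sin α − sin β))/8 = -4.707475, |c| > 1 → infeasible
Shortest: RSL with L = 47.504536 m ≈ 47.5045 m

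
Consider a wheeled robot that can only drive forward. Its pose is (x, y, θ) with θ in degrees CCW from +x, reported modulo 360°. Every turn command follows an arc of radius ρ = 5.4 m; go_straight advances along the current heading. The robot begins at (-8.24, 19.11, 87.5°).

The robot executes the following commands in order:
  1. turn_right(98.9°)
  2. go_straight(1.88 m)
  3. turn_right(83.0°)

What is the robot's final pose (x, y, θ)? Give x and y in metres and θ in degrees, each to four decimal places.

set_pose: (x, y, θ) = (-8.2400, 19.1100, 87.5000°), ρ = 5.4
turn_right(98.9°): centre at ρ to the right, rotate −98.9° → (-1.7778, 24.1679, -11.4000° ≡ 348.6000°)
go_straight(1.88): x += 1.88·cos θ, y += 1.88·sin θ → (0.0651, 23.7963, 348.6000°)
turn_right(83.0°): centre at ρ to the right, rotate −83.0° → (4.3819, 18.0886, 265.6000°)

(4.3819, 18.0886, 265.6000°)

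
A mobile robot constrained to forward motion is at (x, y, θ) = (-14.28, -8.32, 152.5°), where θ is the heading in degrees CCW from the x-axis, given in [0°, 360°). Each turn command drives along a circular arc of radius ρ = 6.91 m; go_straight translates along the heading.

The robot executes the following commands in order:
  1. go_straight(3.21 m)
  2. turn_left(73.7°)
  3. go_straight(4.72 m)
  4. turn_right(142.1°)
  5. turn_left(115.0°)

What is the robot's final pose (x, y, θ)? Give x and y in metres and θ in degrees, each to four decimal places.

(-49.5675, 1.1419, 199.1000°)

set_pose: (x, y, θ) = (-14.2800, -8.3200, 152.5000°), ρ = 6.91
go_straight(3.21): x += 3.21·cos θ, y += 3.21·sin θ → (-17.1273, -6.8378, 152.5000°)
turn_left(73.7°): centre at ρ to the left, rotate +73.7° → (-25.3054, -8.1843, 226.2000°)
go_straight(4.72): x += 4.72·cos θ, y += 4.72·sin θ → (-28.5723, -11.5910, 226.2000°)
turn_right(142.1°): centre at ρ to the right, rotate −142.1° → (-40.4330, -6.0980, 84.1000°)
turn_left(115.0°): centre at ρ to the left, rotate +115.0° → (-49.5675, 1.1419, 199.1000°)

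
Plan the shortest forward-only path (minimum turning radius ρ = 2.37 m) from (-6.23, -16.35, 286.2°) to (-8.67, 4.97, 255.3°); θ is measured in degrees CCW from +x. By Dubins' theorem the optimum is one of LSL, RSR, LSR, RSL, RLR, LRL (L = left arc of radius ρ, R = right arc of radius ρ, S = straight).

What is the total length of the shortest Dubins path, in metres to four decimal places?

Let ψ = atan2(Δy, Δx) = atan2(21.32, -2.44) = 96.5289° be the start→goal bearing.
Normalize: d = |goal − start| / ρ = 21.459171/2.37 = 9.054502, α = (θ_start − ψ) mod 360° = 189.6711° = 3.310385 rad, β = (θ_goal − ψ) mod 360° = 158.7711° = 2.771079 rad.
Common terms: sin α = -0.167992, cos α = -0.985788, sin β = 0.362095, cos β = -0.932141, cos(α−β) = 0.858065, d² = 81.984013. Work in radians in the unit-radius frame; every candidate has L = ρ·(t + p + q).
LSL: p² = 2 + d² − 2cos(α−β) + 2d(sin α − sin β) = 72.668535; p = √p² = 8.524584; φ = atan2(cos β − cos α, d + sin α − sin β) = 0.006293 rad; t = (φ − α) mod 2π = 2.979093 rad, q = (β − φ) mod 2π = 2.764785 rad → L = 2.37·(2.979093 + 8.524584 + 2.764785) = 2.37·14.268463 = 33.816257 m
RSR: p² = 2 + d² − 2cos(α−β) + 2d(sin β − sin α) = 91.867230; p = √p² = 9.584739; φ = atan2(cos α − cos β, d − sin α + sin β) = -0.005597 rad; t = (α − φ) mod 2π = 3.315982 rad, q = (φ − β) mod 2π = 3.506510 rad → L = 2.37·(3.315982 + 9.584739 + 3.506510) = 2.37·16.407231 = 38.885139 m
LSR: p² = d² − 2 + 2cos(α−β) + 2d(sin α + sin β) = 85.215146; p = √p² = 9.231205; φ = atan2(−cos α − cos β, d + sin α + sin β) − atan2(−2, p) = 0.417836 rad; t = (φ − α) mod 2π = 3.390636 rad, q = (φ − β) mod 2π = 3.929942 rad → L = 2.37·(3.390636 + 9.231205 + 3.929942) = 2.37·16.551783 = 39.227726 m
RSL: p² = d² − 2 + 2cos(α−β) − 2d(sin α + sin β) = 78.185139; p = √p² = 8.842236; φ = atan2(cos α + cos β, d − sin α − sin β) − atan2(2, p) = -0.435616 rad; t = (α − φ) mod 2π = 3.746001 rad, q = (β − φ) mod 2π = 3.206695 rad → L = 2.37·(3.746001 + 8.842236 + 3.206695) = 2.37·15.794932 = 37.433989 m
RLR: c = (6 − d² + 2cos(α−β) + 2d(sin α − sin β))/8 = -10.483404, |c| > 1 → infeasible
LRL: c = (6 − d² + 2cos(α−β) − 2d(sin α − sin β))/8 = -8.083567, |c| > 1 → infeasible
Shortest: LSL with L = 33.816257 m ≈ 33.8163 m

33.8163 m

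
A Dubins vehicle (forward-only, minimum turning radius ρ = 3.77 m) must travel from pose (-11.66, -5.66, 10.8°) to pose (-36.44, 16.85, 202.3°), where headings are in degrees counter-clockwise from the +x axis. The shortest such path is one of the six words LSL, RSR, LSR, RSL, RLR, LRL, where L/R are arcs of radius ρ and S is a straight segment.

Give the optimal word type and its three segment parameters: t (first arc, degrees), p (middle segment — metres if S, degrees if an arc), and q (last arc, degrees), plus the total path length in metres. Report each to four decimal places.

Let ψ = atan2(Δy, Δx) = atan2(22.51, -24.78) = 137.7482° be the start→goal bearing.
Normalize: d = |goal − start| / ρ = 33.477582/3.77 = 8.879995, α = (θ_start − ψ) mod 360° = 233.0518° = 4.067522 rad, β = (θ_goal − ψ) mod 360° = 64.5518° = 1.126642 rad.
Common terms: sin α = -0.799179, cos α = -0.601093, sin β = 0.902974, cos β = 0.429695, cos(α−β) = -0.979925, d² = 78.854315. Work in radians in the unit-radius frame; every candidate has L = ρ·(t + p + q).
LSL: p² = 2 + d² − 2cos(α−β) + 2d(sin α − sin β) = 52.583932; p = √p² = 7.251478; φ = atan2(cos β − cos α, d + sin α − sin β) = 0.142632 rad; t = (φ − α) mod 2π = 2.358295 rad, q = (β − φ) mod 2π = 0.984010 rad → L = 3.77·(2.358295 + 7.251478 + 0.984010) = 3.77·10.593783 = 39.938563 m
RSR: p² = 2 + d² − 2cos(α−β) + 2d(sin β − sin α) = 113.044398; p = √p² = 10.632234; φ = atan2(cos α − cos β, d − sin α + sin β) = -0.097102 rad; t = (α − φ) mod 2π = 4.164623 rad, q = (φ − β) mod 2π = 5.059442 rad → L = 3.77·(4.164623 + 10.632234 + 5.059442) = 3.77·19.856299 = 74.858247 m
LSR: p² = d² − 2 + 2cos(α−β) + 2d(sin α + sin β) = 76.737861; p = √p² = 8.760015; φ = atan2(−cos α − cos β, d + sin α + sin β) − atan2(−2, p) = 0.243539 rad; t = (φ − α) mod 2π = 2.459203 rad, q = (φ − β) mod 2π = 5.400083 rad → L = 3.77·(2.459203 + 8.760015 + 5.400083) = 3.77·16.619300 = 62.654763 m
RSL: p² = d² − 2 + 2cos(α−β) − 2d(sin α + sin β) = 73.051071; p = √p² = 8.546992; φ = atan2(cos α + cos β, d − sin α − sin β) − atan2(2, p) = -0.249392 rad; t = (α − φ) mod 2π = 4.316913 rad, q = (β − φ) mod 2π = 1.376034 rad → L = 3.77·(4.316913 + 8.546992 + 1.376034) = 3.77·14.239939 = 53.684570 m
RLR: c = (6 − d² + 2cos(α−β) + 2d(sin α − sin β))/8 = -13.130550, |c| > 1 → infeasible
LRL: c = (6 − d² + 2cos(α−β) − 2d(sin α − sin β))/8 = -5.572991, |c| > 1 → infeasible
Shortest: LSL with L = 39.938563 m ≈ 39.9386 m
Convert LSL to answer units (arcs ×180/π): t = 2.358295·180/π = 135.1204°, p = ρ·p = 3.77·7.251478 = 27.3381 m, q = 0.984010·180/π = 56.3796°, L = 39.9386 m.

LSL: t = 135.1204°, p = 27.3381 m, q = 56.3796°, L = 39.9386 m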